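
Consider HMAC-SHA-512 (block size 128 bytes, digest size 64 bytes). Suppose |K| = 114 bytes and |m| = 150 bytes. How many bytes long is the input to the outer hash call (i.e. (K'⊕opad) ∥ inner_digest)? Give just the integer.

Key is 114 ≤ 128 bytes, zero-padded: |K'| = 128.
Outer input = (K'⊕opad) ∥ H(inner) → 128 + 64 = 192 bytes.

192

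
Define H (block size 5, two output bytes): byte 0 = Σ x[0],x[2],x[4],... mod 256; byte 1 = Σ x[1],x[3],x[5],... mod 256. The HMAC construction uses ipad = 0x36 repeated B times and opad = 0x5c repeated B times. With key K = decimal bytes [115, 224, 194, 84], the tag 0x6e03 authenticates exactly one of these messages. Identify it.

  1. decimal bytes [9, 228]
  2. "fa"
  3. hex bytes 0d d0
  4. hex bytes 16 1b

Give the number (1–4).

3

Key decimal bytes [115, 224, 194, 84] = 73 e0 c2 54 is 4 bytes ≤ B = 5; zero-pad to 5 bytes: K' = 73 e0 c2 54 00.
K' ⊕ ipad = 45 d6 f4 62 36; K' ⊕ opad = 2f bc 9e 08 5c.
m1: inner = H(45 d6 f4 62 36 09 e4) = 53 41; tag = H(2f bc 9e 08 5c 53 41) = 6a17
m2: inner = H(45 d6 f4 62 36 66 61) = d0 9e; tag = H(2f bc 9e 08 5c d0 9e) = c794
m3: inner = H(45 d6 f4 62 36 0d d0) = 3f 45; tag = H(2f bc 9e 08 5c 3f 45) = 6e03 ← matches
m4: inner = H(45 d6 f4 62 36 16 1b) = 8a 4e; tag = H(2f bc 9e 08 5c 8a 4e) = 774e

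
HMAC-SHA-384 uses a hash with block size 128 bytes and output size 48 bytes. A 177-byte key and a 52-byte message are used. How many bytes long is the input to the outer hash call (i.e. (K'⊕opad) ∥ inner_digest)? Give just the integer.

176

Key is 177 > 128 bytes, so it is hashed to 48 bytes then zero-padded to 128: |K'| = 128.
Outer input = (K'⊕opad) ∥ H(inner) → 128 + 48 = 176 bytes.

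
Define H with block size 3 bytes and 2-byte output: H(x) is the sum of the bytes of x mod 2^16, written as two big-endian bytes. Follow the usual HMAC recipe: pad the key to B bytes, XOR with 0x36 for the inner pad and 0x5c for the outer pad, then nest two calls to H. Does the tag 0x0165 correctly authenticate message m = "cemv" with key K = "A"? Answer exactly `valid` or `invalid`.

Key "A" = 41 is 1 byte ≤ B = 3; zero-pad to 3 bytes: K' = 41 00 00.
K' ⊕ ipad = 77 36 36; K' ⊕ opad = 1d 5c 5c.
Inner hash: sum = 119+54+54+99+101+109+118 = 654 → 02 8e.
Outer hash (recomputed tag): sum = 29+92+92+2+142 = 357 → 01 65.
Recomputed tag = 0165; claimed = 0165 → match.

valid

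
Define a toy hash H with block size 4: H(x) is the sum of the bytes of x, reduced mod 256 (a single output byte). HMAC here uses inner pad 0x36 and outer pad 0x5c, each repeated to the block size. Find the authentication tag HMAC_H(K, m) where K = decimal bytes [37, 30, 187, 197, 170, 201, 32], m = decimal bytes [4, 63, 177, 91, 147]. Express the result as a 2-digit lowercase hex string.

Key decimal bytes [37, 30, 187, 197, 170, 201, 32] = 25 1e bb c5 aa c9 20 is 7 bytes > B = 4, so hash it first: H(key) = 56, then zero-pad to 4 bytes: K' = 56 00 00 00.
K' ⊕ ipad = 60 36 36 36.  K' ⊕ opad = 0a 5c 5c 5c.
Inner input = (K'⊕ipad) ∥ m = 60 36 36 36 ∥ 04 3f b1 5b 93.
Inner hash: sum = 96+54+54+54+4+63+177+91+147 = 740; mod 256 = 228 → e4.
Outer input = (K'⊕opad) ∥ inner = 0a 5c 5c 5c ∥ e4.
Outer hash (tag): sum = 10+92+92+92+228 = 514; mod 256 = 2 → 02.

02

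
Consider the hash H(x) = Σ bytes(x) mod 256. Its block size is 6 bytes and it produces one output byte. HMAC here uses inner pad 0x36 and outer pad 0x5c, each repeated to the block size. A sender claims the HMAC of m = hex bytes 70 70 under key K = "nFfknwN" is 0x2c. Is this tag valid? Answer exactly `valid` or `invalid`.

Key "nFfknwN" = 6e 46 66 6b 6e 77 4e is 7 bytes > B = 6, so hash it first: H(key) = b8, then zero-pad to 6 bytes: K' = b8 00 00 00 00 00.
K' ⊕ ipad = 8e 36 36 36 36 36; K' ⊕ opad = e4 5c 5c 5c 5c 5c.
Inner hash: sum = 142+54+54+54+54+54+112+112 = 636; mod 256 = 124 → 7c.
Outer hash (recomputed tag): sum = 228+92+92+92+92+92+124 = 812; mod 256 = 44 → 2c.
Recomputed tag = 2c; claimed = 2c → match.

valid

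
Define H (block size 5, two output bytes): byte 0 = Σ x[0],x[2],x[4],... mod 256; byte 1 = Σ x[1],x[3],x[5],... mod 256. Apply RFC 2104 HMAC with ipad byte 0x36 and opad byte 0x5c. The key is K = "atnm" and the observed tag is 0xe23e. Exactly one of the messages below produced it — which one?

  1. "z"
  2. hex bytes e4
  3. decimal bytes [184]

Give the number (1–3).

1

Key "atnm" = 61 74 6e 6d is 4 bytes ≤ B = 5; zero-pad to 5 bytes: K' = 61 74 6e 6d 00.
K' ⊕ ipad = 57 42 58 5b 36; K' ⊕ opad = 3d 28 32 31 5c.
m1: inner = H(57 42 58 5b 36 7a) = e5 17; tag = H(3d 28 32 31 5c e5 17) = e23e ← matches
m2: inner = H(57 42 58 5b 36 e4) = e5 81; tag = H(3d 28 32 31 5c e5 81) = 4c3e
m3: inner = H(57 42 58 5b 36 b8) = e5 55; tag = H(3d 28 32 31 5c e5 55) = 203e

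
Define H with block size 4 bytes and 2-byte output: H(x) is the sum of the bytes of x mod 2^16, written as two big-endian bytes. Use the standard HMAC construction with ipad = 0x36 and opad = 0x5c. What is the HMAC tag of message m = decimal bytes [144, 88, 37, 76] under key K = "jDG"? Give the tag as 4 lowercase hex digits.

0195

Key "jDG" = 6a 44 47 is 3 bytes ≤ B = 4; zero-pad to 4 bytes: K' = 6a 44 47 00.
K' ⊕ ipad = 5c 72 71 36.  K' ⊕ opad = 36 18 1b 5c.
Inner input = (K'⊕ipad) ∥ m = 5c 72 71 36 ∥ 90 58 25 4c.
Inner hash: sum = 92+114+113+54+144+88+37+76 = 718 → 02 ce.
Outer input = (K'⊕opad) ∥ inner = 36 18 1b 5c ∥ 02 ce.
Outer hash (tag): sum = 54+24+27+92+2+206 = 405 → 01 95.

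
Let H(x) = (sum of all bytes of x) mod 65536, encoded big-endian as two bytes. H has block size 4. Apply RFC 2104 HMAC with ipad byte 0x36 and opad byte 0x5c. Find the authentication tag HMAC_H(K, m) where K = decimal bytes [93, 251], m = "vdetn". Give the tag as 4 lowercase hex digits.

Key decimal bytes [93, 251] = 5d fb is 2 bytes ≤ B = 4; zero-pad to 4 bytes: K' = 5d fb 00 00.
K' ⊕ ipad = 6b cd 36 36.  K' ⊕ opad = 01 a7 5c 5c.
Inner input = (K'⊕ipad) ∥ m = 6b cd 36 36 ∥ 76 64 65 74 6e.
Inner hash: sum = 107+205+54+54+118+100+101+116+110 = 965 → 03 c5.
Outer input = (K'⊕opad) ∥ inner = 01 a7 5c 5c ∥ 03 c5.
Outer hash (tag): sum = 1+167+92+92+3+197 = 552 → 02 28.

0228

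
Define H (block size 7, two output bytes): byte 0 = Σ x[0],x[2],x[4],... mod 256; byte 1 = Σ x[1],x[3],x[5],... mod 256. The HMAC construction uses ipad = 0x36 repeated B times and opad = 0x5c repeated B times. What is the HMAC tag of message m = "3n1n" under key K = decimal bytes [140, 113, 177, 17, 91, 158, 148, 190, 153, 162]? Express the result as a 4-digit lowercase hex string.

3305

Key decimal bytes [140, 113, 177, 17, 91, 158, 148, 190, 153, 162] = 8c 71 b1 11 5b 9e 94 be 99 a2 is 10 bytes > B = 7, so hash it first: H(key) = c5 80, then zero-pad to 7 bytes: K' = c5 80 00 00 00 00 00.
K' ⊕ ipad = f3 b6 36 36 36 36 36.  K' ⊕ opad = 99 dc 5c 5c 5c 5c 5c.
Inner input = (K'⊕ipad) ∥ m = f3 b6 36 36 36 36 36 ∥ 33 6e 31 6e.
Inner hash: even-index sum = 625 mod 256 = 113; odd-index sum = 390 mod 256 = 134 → 71 86.
Outer input = (K'⊕opad) ∥ inner = 99 dc 5c 5c 5c 5c 5c ∥ 71 86.
Outer hash (tag): even-index sum = 563 mod 256 = 51; odd-index sum = 517 mod 256 = 5 → 33 05.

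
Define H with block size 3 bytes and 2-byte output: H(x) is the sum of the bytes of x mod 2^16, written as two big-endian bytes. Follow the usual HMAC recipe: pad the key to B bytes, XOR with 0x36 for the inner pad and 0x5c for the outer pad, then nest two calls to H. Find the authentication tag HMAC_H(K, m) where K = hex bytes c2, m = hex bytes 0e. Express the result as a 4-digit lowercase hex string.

01c5

Key hex bytes c2 is 1 byte ≤ B = 3; zero-pad to 3 bytes: K' = c2 00 00.
K' ⊕ ipad = f4 36 36.  K' ⊕ opad = 9e 5c 5c.
Inner input = (K'⊕ipad) ∥ m = f4 36 36 ∥ 0e.
Inner hash: sum = 244+54+54+14 = 366 → 01 6e.
Outer input = (K'⊕opad) ∥ inner = 9e 5c 5c ∥ 01 6e.
Outer hash (tag): sum = 158+92+92+1+110 = 453 → 01 c5.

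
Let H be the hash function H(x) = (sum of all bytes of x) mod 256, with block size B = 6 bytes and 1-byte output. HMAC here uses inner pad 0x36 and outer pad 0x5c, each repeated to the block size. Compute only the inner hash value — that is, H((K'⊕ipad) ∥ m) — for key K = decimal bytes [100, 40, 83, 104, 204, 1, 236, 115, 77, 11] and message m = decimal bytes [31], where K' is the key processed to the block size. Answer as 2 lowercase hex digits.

Key decimal bytes [100, 40, 83, 104, 204, 1, 236, 115, 77, 11] = 64 28 53 68 cc 01 ec 73 4d 0b is 10 bytes > B = 6, so hash it first: H(key) = cb, then zero-pad to 6 bytes: K' = cb 00 00 00 00 00.
K' ⊕ ipad = fd 36 36 36 36 36.
Inner input = fd 36 36 36 36 36 ∥ 1f.
Inner hash: sum = 253+54+54+54+54+54+31 = 554; mod 256 = 42 → 2a.

2a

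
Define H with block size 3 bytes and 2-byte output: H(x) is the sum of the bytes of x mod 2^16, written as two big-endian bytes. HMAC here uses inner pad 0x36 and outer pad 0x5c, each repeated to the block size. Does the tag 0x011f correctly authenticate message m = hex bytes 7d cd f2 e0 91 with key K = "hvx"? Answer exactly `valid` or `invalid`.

Key "hvx" = 68 76 78 is exactly B = 3 bytes: K' = 68 76 78.
K' ⊕ ipad = 5e 40 4e; K' ⊕ opad = 34 2a 24.
Inner hash: sum = 94+64+78+125+205+242+224+145 = 1177 → 04 99.
Outer hash (recomputed tag): sum = 52+42+36+4+153 = 287 → 01 1f.
Recomputed tag = 011f; claimed = 011f → match.

valid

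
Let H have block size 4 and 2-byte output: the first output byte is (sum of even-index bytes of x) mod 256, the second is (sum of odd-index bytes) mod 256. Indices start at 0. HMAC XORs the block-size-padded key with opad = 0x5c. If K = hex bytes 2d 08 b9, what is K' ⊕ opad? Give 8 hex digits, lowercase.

7154e55c

Key hex bytes 2d 08 b9 is 3 bytes ≤ B = 4; zero-pad to 4 bytes: K' = 2d 08 b9 00.
XOR each byte with 0x5c: 2d⊕5c=71, 08⊕5c=54, b9⊕5c=e5, 00⊕5c=5c.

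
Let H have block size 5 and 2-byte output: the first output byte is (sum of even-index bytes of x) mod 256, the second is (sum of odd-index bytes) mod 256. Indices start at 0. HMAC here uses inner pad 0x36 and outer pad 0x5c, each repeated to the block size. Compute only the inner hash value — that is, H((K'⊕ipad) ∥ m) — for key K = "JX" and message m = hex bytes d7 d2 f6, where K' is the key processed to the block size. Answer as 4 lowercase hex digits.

Key "JX" = 4a 58 is 2 bytes ≤ B = 5; zero-pad to 5 bytes: K' = 4a 58 00 00 00.
K' ⊕ ipad = 7c 6e 36 36 36.
Inner input = 7c 6e 36 36 36 ∥ d7 d2 f6.
Inner hash: even-index sum = 442 mod 256 = 186; odd-index sum = 625 mod 256 = 113 → ba 71.

ba71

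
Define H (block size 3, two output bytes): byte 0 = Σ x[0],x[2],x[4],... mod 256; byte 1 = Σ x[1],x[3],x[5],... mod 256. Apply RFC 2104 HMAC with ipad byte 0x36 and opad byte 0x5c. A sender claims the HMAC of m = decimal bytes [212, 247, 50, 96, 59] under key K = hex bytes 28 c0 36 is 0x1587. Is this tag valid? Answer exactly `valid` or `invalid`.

Key hex bytes 28 c0 36 is exactly B = 3 bytes: K' = 28 c0 36.
K' ⊕ ipad = 1e f6 00; K' ⊕ opad = 74 9c 6a.
Inner hash: even-index sum = 373 mod 256 = 117; odd-index sum = 567 mod 256 = 55 → 75 37.
Outer hash (recomputed tag): even-index sum = 277 mod 256 = 21; odd-index sum = 273 mod 256 = 17 → 15 11.
Recomputed tag = 1511; claimed = 1587 → mismatch.

invalid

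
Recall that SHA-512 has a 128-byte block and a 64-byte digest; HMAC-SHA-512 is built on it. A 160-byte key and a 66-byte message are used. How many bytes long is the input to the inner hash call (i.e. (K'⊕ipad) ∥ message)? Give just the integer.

194

Key is 160 > 128 bytes, so it is hashed to 64 bytes then zero-padded to 128: |K'| = 128.
Inner input = (K'⊕ipad) ∥ m → 128 + 66 = 194 bytes.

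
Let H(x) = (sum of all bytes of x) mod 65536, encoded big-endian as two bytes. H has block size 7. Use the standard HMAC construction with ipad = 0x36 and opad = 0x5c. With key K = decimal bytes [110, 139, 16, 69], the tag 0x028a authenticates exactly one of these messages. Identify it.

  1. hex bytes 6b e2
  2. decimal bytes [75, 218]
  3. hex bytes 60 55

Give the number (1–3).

Key decimal bytes [110, 139, 16, 69] = 6e 8b 10 45 is 4 bytes ≤ B = 7; zero-pad to 7 bytes: K' = 6e 8b 10 45 00 00 00.
K' ⊕ ipad = 58 bd 26 73 36 36 36; K' ⊕ opad = 32 d7 4c 19 5c 5c 5c.
m1: inner = H(58 bd 26 73 36 36 36 6b e2) = 03 9d; tag = H(32 d7 4c 19 5c 5c 5c 03 9d) = 0322
m2: inner = H(58 bd 26 73 36 36 36 4b da) = 03 75; tag = H(32 d7 4c 19 5c 5c 5c 03 75) = 02fa
m3: inner = H(58 bd 26 73 36 36 36 60 55) = 03 05; tag = H(32 d7 4c 19 5c 5c 5c 03 05) = 028a ← matches

3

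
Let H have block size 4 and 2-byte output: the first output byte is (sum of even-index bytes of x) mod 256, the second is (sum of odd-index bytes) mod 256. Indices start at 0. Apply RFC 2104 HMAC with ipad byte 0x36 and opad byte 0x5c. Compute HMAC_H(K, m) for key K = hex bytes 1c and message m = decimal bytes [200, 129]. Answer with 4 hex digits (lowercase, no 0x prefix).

Key hex bytes 1c is 1 byte ≤ B = 4; zero-pad to 4 bytes: K' = 1c 00 00 00.
K' ⊕ ipad = 2a 36 36 36.  K' ⊕ opad = 40 5c 5c 5c.
Inner input = (K'⊕ipad) ∥ m = 2a 36 36 36 ∥ c8 81.
Inner hash: even-index sum = 296 mod 256 = 40; odd-index sum = 237 mod 256 = 237 → 28 ed.
Outer input = (K'⊕opad) ∥ inner = 40 5c 5c 5c ∥ 28 ed.
Outer hash (tag): even-index sum = 196 mod 256 = 196; odd-index sum = 421 mod 256 = 165 → c4 a5.

c4a5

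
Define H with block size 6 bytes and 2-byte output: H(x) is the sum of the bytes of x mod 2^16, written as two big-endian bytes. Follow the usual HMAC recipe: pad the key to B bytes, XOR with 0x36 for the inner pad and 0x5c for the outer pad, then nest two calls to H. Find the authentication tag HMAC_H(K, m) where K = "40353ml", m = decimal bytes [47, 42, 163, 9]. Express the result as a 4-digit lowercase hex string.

0256

Key "40353ml" = 34 30 33 35 33 6d 6c is 7 bytes > B = 6, so hash it first: H(key) = 01 d8, then zero-pad to 6 bytes: K' = 01 d8 00 00 00 00.
K' ⊕ ipad = 37 ee 36 36 36 36.  K' ⊕ opad = 5d 84 5c 5c 5c 5c.
Inner input = (K'⊕ipad) ∥ m = 37 ee 36 36 36 36 ∥ 2f 2a a3 09.
Inner hash: sum = 55+238+54+54+54+54+47+42+163+9 = 770 → 03 02.
Outer input = (K'⊕opad) ∥ inner = 5d 84 5c 5c 5c 5c ∥ 03 02.
Outer hash (tag): sum = 93+132+92+92+92+92+3+2 = 598 → 02 56.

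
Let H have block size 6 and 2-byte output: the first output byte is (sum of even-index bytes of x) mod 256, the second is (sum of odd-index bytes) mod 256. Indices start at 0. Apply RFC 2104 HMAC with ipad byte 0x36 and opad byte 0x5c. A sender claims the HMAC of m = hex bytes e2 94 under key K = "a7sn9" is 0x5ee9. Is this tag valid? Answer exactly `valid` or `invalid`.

Key "a7sn9" = 61 37 73 6e 39 is 5 bytes ≤ B = 6; zero-pad to 6 bytes: K' = 61 37 73 6e 39 00.
K' ⊕ ipad = 57 01 45 58 0f 36; K' ⊕ opad = 3d 6b 2f 32 65 5c.
Inner hash: even-index sum = 397 mod 256 = 141; odd-index sum = 291 mod 256 = 35 → 8d 23.
Outer hash (recomputed tag): even-index sum = 350 mod 256 = 94; odd-index sum = 284 mod 256 = 28 → 5e 1c.
Recomputed tag = 5e1c; claimed = 5ee9 → mismatch.

invalid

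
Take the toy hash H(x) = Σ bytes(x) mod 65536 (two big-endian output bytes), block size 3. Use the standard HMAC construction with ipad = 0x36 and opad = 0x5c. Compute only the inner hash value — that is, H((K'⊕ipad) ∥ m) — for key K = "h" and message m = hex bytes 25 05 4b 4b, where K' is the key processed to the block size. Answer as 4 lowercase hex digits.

018a

Key "h" = 68 is 1 byte ≤ B = 3; zero-pad to 3 bytes: K' = 68 00 00.
K' ⊕ ipad = 5e 36 36.
Inner input = 5e 36 36 ∥ 25 05 4b 4b.
Inner hash: sum = 94+54+54+37+5+75+75 = 394 → 01 8a.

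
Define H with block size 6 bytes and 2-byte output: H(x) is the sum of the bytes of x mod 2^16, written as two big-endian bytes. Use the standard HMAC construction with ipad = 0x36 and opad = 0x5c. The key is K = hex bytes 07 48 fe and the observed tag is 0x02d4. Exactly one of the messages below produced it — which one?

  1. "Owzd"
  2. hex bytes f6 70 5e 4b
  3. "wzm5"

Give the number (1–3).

Key hex bytes 07 48 fe is 3 bytes ≤ B = 6; zero-pad to 6 bytes: K' = 07 48 fe 00 00 00.
K' ⊕ ipad = 31 7e c8 36 36 36; K' ⊕ opad = 5b 14 a2 5c 5c 5c.
m1: inner = H(31 7e c8 36 36 36 4f 77 7a 64) = 03 bd; tag = H(5b 14 a2 5c 5c 5c 03 bd) = 02e5
m2: inner = H(31 7e c8 36 36 36 f6 70 5e 4b) = 04 28; tag = H(5b 14 a2 5c 5c 5c 04 28) = 0251
m3: inner = H(31 7e c8 36 36 36 77 7a 6d 35) = 03 ac; tag = H(5b 14 a2 5c 5c 5c 03 ac) = 02d4 ← matches

3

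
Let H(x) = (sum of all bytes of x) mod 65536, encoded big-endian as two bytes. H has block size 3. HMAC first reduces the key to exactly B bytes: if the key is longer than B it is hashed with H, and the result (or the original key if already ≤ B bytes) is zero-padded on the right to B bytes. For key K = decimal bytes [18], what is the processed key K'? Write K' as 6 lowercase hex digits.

120000

Key decimal bytes [18] = 12 is 1 byte ≤ B = 3; zero-pad to 3 bytes: K' = 12 00 00.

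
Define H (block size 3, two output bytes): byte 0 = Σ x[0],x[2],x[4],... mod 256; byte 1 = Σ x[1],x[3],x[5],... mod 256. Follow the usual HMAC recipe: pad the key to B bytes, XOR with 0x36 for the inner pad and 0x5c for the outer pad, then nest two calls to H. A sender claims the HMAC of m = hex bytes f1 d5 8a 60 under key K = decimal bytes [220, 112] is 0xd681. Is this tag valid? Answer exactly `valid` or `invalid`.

Key decimal bytes [220, 112] = dc 70 is 2 bytes ≤ B = 3; zero-pad to 3 bytes: K' = dc 70 00.
K' ⊕ ipad = ea 46 36; K' ⊕ opad = 80 2c 5c.
Inner hash: even-index sum = 597 mod 256 = 85; odd-index sum = 449 mod 256 = 193 → 55 c1.
Outer hash (recomputed tag): even-index sum = 413 mod 256 = 157; odd-index sum = 129 mod 256 = 129 → 9d 81.
Recomputed tag = 9d81; claimed = d681 → mismatch.

invalid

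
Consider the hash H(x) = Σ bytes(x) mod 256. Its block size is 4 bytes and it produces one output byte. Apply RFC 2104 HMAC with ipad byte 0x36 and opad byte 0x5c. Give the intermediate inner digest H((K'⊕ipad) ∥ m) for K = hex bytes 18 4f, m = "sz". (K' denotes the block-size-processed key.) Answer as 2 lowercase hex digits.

00

Key hex bytes 18 4f is 2 bytes ≤ B = 4; zero-pad to 4 bytes: K' = 18 4f 00 00.
K' ⊕ ipad = 2e 79 36 36.
Inner input = 2e 79 36 36 ∥ 73 7a.
Inner hash: sum = 46+121+54+54+115+122 = 512; mod 256 = 0 → 00.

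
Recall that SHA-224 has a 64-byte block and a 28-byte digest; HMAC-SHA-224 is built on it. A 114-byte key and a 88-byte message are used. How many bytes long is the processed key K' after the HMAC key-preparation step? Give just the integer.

Key is 114 > 64 bytes, so it is hashed to 28 bytes then zero-padded to 64: |K'| = 64.

64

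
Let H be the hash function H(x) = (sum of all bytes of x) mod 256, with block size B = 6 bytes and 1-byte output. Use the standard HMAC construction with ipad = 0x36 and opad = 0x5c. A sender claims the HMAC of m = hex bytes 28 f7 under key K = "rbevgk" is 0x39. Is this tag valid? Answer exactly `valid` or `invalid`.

valid

Key "rbevgk" = 72 62 65 76 67 6b is exactly B = 6 bytes: K' = 72 62 65 76 67 6b.
K' ⊕ ipad = 44 54 53 40 51 5d; K' ⊕ opad = 2e 3e 39 2a 3b 37.
Inner hash: sum = 68+84+83+64+81+93+40+247 = 760; mod 256 = 248 → f8.
Outer hash (recomputed tag): sum = 46+62+57+42+59+55+248 = 569; mod 256 = 57 → 39.
Recomputed tag = 39; claimed = 39 → match.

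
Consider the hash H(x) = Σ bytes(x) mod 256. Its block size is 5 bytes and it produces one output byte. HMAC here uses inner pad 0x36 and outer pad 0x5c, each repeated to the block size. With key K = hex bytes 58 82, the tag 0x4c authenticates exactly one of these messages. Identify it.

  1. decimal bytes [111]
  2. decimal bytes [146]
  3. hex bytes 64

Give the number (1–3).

Key hex bytes 58 82 is 2 bytes ≤ B = 5; zero-pad to 5 bytes: K' = 58 82 00 00 00.
K' ⊕ ipad = 6e b4 36 36 36; K' ⊕ opad = 04 de 5c 5c 5c.
m1: inner = H(6e b4 36 36 36 6f) = 33; tag = H(04 de 5c 5c 5c 33) = 29
m2: inner = H(6e b4 36 36 36 92) = 56; tag = H(04 de 5c 5c 5c 56) = 4c ← matches
m3: inner = H(6e b4 36 36 36 64) = 28; tag = H(04 de 5c 5c 5c 28) = 1e

2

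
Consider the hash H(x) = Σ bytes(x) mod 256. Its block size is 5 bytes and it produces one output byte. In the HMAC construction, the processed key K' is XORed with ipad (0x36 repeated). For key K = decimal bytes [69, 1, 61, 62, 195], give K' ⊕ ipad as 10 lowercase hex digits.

73370b08f5

Key decimal bytes [69, 1, 61, 62, 195] = 45 01 3d 3e c3 is exactly B = 5 bytes: K' = 45 01 3d 3e c3.
XOR each byte with 0x36: 45⊕36=73, 01⊕36=37, 3d⊕36=0b, 3e⊕36=08, c3⊕36=f5.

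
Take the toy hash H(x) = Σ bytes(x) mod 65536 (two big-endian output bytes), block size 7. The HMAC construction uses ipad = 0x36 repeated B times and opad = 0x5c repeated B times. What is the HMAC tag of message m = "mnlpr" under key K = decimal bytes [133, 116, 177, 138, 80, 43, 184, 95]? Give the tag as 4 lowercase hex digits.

0325

Key decimal bytes [133, 116, 177, 138, 80, 43, 184, 95] = 85 74 b1 8a 50 2b b8 5f is 8 bytes > B = 7, so hash it first: H(key) = 03 c6, then zero-pad to 7 bytes: K' = 03 c6 00 00 00 00 00.
K' ⊕ ipad = 35 f0 36 36 36 36 36.  K' ⊕ opad = 5f 9a 5c 5c 5c 5c 5c.
Inner input = (K'⊕ipad) ∥ m = 35 f0 36 36 36 36 36 ∥ 6d 6e 6c 70 72.
Inner hash: sum = 53+240+54+54+54+54+54+109+110+108+112+114 = 1116 → 04 5c.
Outer input = (K'⊕opad) ∥ inner = 5f 9a 5c 5c 5c 5c 5c ∥ 04 5c.
Outer hash (tag): sum = 95+154+92+92+92+92+92+4+92 = 805 → 03 25.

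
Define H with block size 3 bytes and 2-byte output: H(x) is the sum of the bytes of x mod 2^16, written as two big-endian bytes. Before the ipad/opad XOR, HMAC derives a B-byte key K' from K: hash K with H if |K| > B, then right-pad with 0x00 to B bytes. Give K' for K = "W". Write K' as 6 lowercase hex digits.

570000

Key "W" = 57 is 1 byte ≤ B = 3; zero-pad to 3 bytes: K' = 57 00 00.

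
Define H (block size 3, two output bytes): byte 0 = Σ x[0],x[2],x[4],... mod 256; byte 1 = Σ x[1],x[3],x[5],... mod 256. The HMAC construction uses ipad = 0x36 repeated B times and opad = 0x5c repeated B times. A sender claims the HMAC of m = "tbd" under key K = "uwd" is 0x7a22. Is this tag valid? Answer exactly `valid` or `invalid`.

valid

Key "uwd" = 75 77 64 is exactly B = 3 bytes: K' = 75 77 64.
K' ⊕ ipad = 43 41 52; K' ⊕ opad = 29 2b 38.
Inner hash: even-index sum = 247 mod 256 = 247; odd-index sum = 281 mod 256 = 25 → f7 19.
Outer hash (recomputed tag): even-index sum = 122 mod 256 = 122; odd-index sum = 290 mod 256 = 34 → 7a 22.
Recomputed tag = 7a22; claimed = 7a22 → match.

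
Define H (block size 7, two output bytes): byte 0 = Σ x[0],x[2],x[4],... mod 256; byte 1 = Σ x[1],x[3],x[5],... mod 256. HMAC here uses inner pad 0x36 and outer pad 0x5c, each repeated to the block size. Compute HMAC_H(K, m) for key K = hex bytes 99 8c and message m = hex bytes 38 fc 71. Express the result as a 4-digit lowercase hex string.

a8d5

Key hex bytes 99 8c is 2 bytes ≤ B = 7; zero-pad to 7 bytes: K' = 99 8c 00 00 00 00 00.
K' ⊕ ipad = af ba 36 36 36 36 36.  K' ⊕ opad = c5 d0 5c 5c 5c 5c 5c.
Inner input = (K'⊕ipad) ∥ m = af ba 36 36 36 36 36 ∥ 38 fc 71.
Inner hash: even-index sum = 589 mod 256 = 77; odd-index sum = 463 mod 256 = 207 → 4d cf.
Outer input = (K'⊕opad) ∥ inner = c5 d0 5c 5c 5c 5c 5c ∥ 4d cf.
Outer hash (tag): even-index sum = 680 mod 256 = 168; odd-index sum = 469 mod 256 = 213 → a8 d5.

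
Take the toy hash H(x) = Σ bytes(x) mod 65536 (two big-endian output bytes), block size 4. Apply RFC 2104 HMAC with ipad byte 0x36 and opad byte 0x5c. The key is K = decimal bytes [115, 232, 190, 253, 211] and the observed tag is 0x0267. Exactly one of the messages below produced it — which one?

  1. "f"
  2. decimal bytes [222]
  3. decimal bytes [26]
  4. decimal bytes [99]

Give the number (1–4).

Key decimal bytes [115, 232, 190, 253, 211] = 73 e8 be fd d3 is 5 bytes > B = 4, so hash it first: H(key) = 03 e9, then zero-pad to 4 bytes: K' = 03 e9 00 00.
K' ⊕ ipad = 35 df 36 36; K' ⊕ opad = 5f b5 5c 5c.
m1: inner = H(35 df 36 36 66) = 01 e6; tag = H(5f b5 5c 5c 01 e6) = 02b3
m2: inner = H(35 df 36 36 de) = 02 5e; tag = H(5f b5 5c 5c 02 5e) = 022c
m3: inner = H(35 df 36 36 1a) = 01 9a; tag = H(5f b5 5c 5c 01 9a) = 0267 ← matches
m4: inner = H(35 df 36 36 63) = 01 e3; tag = H(5f b5 5c 5c 01 e3) = 02b0

3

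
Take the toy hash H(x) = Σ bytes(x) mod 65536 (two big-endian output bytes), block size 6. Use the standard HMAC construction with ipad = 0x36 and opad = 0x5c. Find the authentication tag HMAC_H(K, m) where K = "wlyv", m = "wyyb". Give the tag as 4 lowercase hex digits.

01c6

Key "wlyv" = 77 6c 79 76 is 4 bytes ≤ B = 6; zero-pad to 6 bytes: K' = 77 6c 79 76 00 00.
K' ⊕ ipad = 41 5a 4f 40 36 36.  K' ⊕ opad = 2b 30 25 2a 5c 5c.
Inner input = (K'⊕ipad) ∥ m = 41 5a 4f 40 36 36 ∥ 77 79 79 62.
Inner hash: sum = 65+90+79+64+54+54+119+121+121+98 = 865 → 03 61.
Outer input = (K'⊕opad) ∥ inner = 2b 30 25 2a 5c 5c ∥ 03 61.
Outer hash (tag): sum = 43+48+37+42+92+92+3+97 = 454 → 01 c6.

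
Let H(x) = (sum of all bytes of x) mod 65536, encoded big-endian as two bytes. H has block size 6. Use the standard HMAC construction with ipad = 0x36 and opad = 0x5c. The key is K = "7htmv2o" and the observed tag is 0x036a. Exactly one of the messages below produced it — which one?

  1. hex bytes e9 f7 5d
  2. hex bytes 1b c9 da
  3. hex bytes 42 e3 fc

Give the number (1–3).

Key "7htmv2o" = 37 68 74 6d 76 32 6f is 7 bytes > B = 6, so hash it first: H(key) = 02 97, then zero-pad to 6 bytes: K' = 02 97 00 00 00 00.
K' ⊕ ipad = 34 a1 36 36 36 36; K' ⊕ opad = 5e cb 5c 5c 5c 5c.
m1: inner = H(34 a1 36 36 36 36 e9 f7 5d) = 03 ea; tag = H(5e cb 5c 5c 5c 5c 03 ea) = 0386
m2: inner = H(34 a1 36 36 36 36 1b c9 da) = 03 6b; tag = H(5e cb 5c 5c 5c 5c 03 6b) = 0307
m3: inner = H(34 a1 36 36 36 36 42 e3 fc) = 03 ce; tag = H(5e cb 5c 5c 5c 5c 03 ce) = 036a ← matches

3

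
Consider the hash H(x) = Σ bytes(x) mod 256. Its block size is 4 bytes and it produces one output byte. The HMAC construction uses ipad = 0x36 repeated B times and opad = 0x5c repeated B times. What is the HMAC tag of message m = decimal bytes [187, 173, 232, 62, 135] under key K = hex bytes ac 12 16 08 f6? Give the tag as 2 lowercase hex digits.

3d

Key hex bytes ac 12 16 08 f6 is 5 bytes > B = 4, so hash it first: H(key) = d2, then zero-pad to 4 bytes: K' = d2 00 00 00.
K' ⊕ ipad = e4 36 36 36.  K' ⊕ opad = 8e 5c 5c 5c.
Inner input = (K'⊕ipad) ∥ m = e4 36 36 36 ∥ bb ad e8 3e 87.
Inner hash: sum = 228+54+54+54+187+173+232+62+135 = 1179; mod 256 = 155 → 9b.
Outer input = (K'⊕opad) ∥ inner = 8e 5c 5c 5c ∥ 9b.
Outer hash (tag): sum = 142+92+92+92+155 = 573; mod 256 = 61 → 3d.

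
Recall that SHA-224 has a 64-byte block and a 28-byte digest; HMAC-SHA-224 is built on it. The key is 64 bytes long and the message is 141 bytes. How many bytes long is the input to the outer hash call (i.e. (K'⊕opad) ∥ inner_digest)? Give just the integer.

Key is 64 ≤ 64 bytes, zero-padded: |K'| = 64.
Outer input = (K'⊕opad) ∥ H(inner) → 64 + 28 = 92 bytes.

92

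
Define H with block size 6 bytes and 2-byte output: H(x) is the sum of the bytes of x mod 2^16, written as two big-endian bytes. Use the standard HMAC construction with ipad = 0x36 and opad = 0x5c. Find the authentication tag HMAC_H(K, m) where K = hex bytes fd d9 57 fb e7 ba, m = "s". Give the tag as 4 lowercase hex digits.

0435

Key hex bytes fd d9 57 fb e7 ba is exactly B = 6 bytes: K' = fd d9 57 fb e7 ba.
K' ⊕ ipad = cb ef 61 cd d1 8c.  K' ⊕ opad = a1 85 0b a7 bb e6.
Inner input = (K'⊕ipad) ∥ m = cb ef 61 cd d1 8c ∥ 73.
Inner hash: sum = 203+239+97+205+209+140+115 = 1208 → 04 b8.
Outer input = (K'⊕opad) ∥ inner = a1 85 0b a7 bb e6 ∥ 04 b8.
Outer hash (tag): sum = 161+133+11+167+187+230+4+184 = 1077 → 04 35.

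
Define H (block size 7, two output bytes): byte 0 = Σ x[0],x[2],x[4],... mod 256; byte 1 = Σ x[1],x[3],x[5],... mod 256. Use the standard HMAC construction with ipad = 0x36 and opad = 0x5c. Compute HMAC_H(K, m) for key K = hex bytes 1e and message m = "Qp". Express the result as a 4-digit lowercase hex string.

494e

Key hex bytes 1e is 1 byte ≤ B = 7; zero-pad to 7 bytes: K' = 1e 00 00 00 00 00 00.
K' ⊕ ipad = 28 36 36 36 36 36 36.  K' ⊕ opad = 42 5c 5c 5c 5c 5c 5c.
Inner input = (K'⊕ipad) ∥ m = 28 36 36 36 36 36 36 ∥ 51 70.
Inner hash: even-index sum = 314 mod 256 = 58; odd-index sum = 243 mod 256 = 243 → 3a f3.
Outer input = (K'⊕opad) ∥ inner = 42 5c 5c 5c 5c 5c 5c ∥ 3a f3.
Outer hash (tag): even-index sum = 585 mod 256 = 73; odd-index sum = 334 mod 256 = 78 → 49 4e.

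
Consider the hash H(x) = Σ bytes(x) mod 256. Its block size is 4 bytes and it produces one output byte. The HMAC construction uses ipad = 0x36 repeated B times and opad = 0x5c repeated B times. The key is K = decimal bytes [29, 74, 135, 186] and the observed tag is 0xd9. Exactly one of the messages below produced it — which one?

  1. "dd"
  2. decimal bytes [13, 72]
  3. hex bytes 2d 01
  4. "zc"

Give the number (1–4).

4

Key decimal bytes [29, 74, 135, 186] = 1d 4a 87 ba is exactly B = 4 bytes: K' = 1d 4a 87 ba.
K' ⊕ ipad = 2b 7c b1 8c; K' ⊕ opad = 41 16 db e6.
m1: inner = H(2b 7c b1 8c 64 64) = ac; tag = H(41 16 db e6 ac) = c4
m2: inner = H(2b 7c b1 8c 0d 48) = 39; tag = H(41 16 db e6 39) = 51
m3: inner = H(2b 7c b1 8c 2d 01) = 12; tag = H(41 16 db e6 12) = 2a
m4: inner = H(2b 7c b1 8c 7a 63) = c1; tag = H(41 16 db e6 c1) = d9 ← matches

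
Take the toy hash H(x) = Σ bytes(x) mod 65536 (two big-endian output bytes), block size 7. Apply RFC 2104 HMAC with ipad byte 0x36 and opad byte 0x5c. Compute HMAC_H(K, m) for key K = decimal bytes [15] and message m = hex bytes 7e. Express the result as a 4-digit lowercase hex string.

0377

Key decimal bytes [15] = 0f is 1 byte ≤ B = 7; zero-pad to 7 bytes: K' = 0f 00 00 00 00 00 00.
K' ⊕ ipad = 39 36 36 36 36 36 36.  K' ⊕ opad = 53 5c 5c 5c 5c 5c 5c.
Inner input = (K'⊕ipad) ∥ m = 39 36 36 36 36 36 36 ∥ 7e.
Inner hash: sum = 57+54+54+54+54+54+54+126 = 507 → 01 fb.
Outer input = (K'⊕opad) ∥ inner = 53 5c 5c 5c 5c 5c 5c ∥ 01 fb.
Outer hash (tag): sum = 83+92+92+92+92+92+92+1+251 = 887 → 03 77.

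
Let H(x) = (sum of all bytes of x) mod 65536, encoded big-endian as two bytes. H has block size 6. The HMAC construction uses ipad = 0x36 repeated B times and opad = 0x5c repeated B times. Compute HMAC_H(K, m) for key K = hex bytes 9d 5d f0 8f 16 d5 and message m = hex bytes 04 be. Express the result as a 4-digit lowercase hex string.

Key hex bytes 9d 5d f0 8f 16 d5 is exactly B = 6 bytes: K' = 9d 5d f0 8f 16 d5.
K' ⊕ ipad = ab 6b c6 b9 20 e3.  K' ⊕ opad = c1 01 ac d3 4a 89.
Inner input = (K'⊕ipad) ∥ m = ab 6b c6 b9 20 e3 ∥ 04 be.
Inner hash: sum = 171+107+198+185+32+227+4+190 = 1114 → 04 5a.
Outer input = (K'⊕opad) ∥ inner = c1 01 ac d3 4a 89 ∥ 04 5a.
Outer hash (tag): sum = 193+1+172+211+74+137+4+90 = 882 → 03 72.

0372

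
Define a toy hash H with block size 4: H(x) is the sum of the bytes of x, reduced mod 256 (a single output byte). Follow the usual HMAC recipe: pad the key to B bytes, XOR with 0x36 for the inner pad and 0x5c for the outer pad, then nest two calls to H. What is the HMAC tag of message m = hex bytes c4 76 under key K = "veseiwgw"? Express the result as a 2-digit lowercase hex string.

Key "veseiwgw" = 76 65 73 65 69 77 67 77 is 8 bytes > B = 4, so hash it first: H(key) = 71, then zero-pad to 4 bytes: K' = 71 00 00 00.
K' ⊕ ipad = 47 36 36 36.  K' ⊕ opad = 2d 5c 5c 5c.
Inner input = (K'⊕ipad) ∥ m = 47 36 36 36 ∥ c4 76.
Inner hash: sum = 71+54+54+54+196+118 = 547; mod 256 = 35 → 23.
Outer input = (K'⊕opad) ∥ inner = 2d 5c 5c 5c ∥ 23.
Outer hash (tag): sum = 45+92+92+92+35 = 356; mod 256 = 100 → 64.

64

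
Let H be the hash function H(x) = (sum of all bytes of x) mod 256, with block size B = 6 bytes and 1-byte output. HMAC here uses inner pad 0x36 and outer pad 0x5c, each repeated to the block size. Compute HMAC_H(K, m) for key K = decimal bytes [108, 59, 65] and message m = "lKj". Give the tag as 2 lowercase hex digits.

69

Key decimal bytes [108, 59, 65] = 6c 3b 41 is 3 bytes ≤ B = 6; zero-pad to 6 bytes: K' = 6c 3b 41 00 00 00.
K' ⊕ ipad = 5a 0d 77 36 36 36.  K' ⊕ opad = 30 67 1d 5c 5c 5c.
Inner input = (K'⊕ipad) ∥ m = 5a 0d 77 36 36 36 ∥ 6c 4b 6a.
Inner hash: sum = 90+13+119+54+54+54+108+75+106 = 673; mod 256 = 161 → a1.
Outer input = (K'⊕opad) ∥ inner = 30 67 1d 5c 5c 5c ∥ a1.
Outer hash (tag): sum = 48+103+29+92+92+92+161 = 617; mod 256 = 105 → 69.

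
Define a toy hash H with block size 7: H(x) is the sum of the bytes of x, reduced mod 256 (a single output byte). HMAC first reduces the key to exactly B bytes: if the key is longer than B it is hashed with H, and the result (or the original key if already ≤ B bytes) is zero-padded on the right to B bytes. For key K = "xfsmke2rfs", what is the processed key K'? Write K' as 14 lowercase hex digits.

|K| = 10 > B = 7, so first hash the key.
H(K): sum = 120+102+115+109+107+101+50+114+102+115 = 1035; mod 256 = 11 → 0b.
Zero-pad H(K) = 0b to 7 bytes: K' = 0b 00 00 00 00 00 00.

0b000000000000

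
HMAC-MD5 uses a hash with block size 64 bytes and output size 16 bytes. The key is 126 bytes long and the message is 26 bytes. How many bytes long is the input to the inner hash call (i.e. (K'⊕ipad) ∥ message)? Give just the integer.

90

Key is 126 > 64 bytes, so it is hashed to 16 bytes then zero-padded to 64: |K'| = 64.
Inner input = (K'⊕ipad) ∥ m → 64 + 26 = 90 bytes.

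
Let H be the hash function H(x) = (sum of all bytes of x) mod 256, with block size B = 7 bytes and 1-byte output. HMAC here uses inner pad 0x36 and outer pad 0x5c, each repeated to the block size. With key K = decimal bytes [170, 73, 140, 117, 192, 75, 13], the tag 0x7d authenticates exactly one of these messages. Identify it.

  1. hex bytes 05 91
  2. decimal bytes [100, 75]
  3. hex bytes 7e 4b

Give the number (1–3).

2

Key decimal bytes [170, 73, 140, 117, 192, 75, 13] = aa 49 8c 75 c0 4b 0d is exactly B = 7 bytes: K' = aa 49 8c 75 c0 4b 0d.
K' ⊕ ipad = 9c 7f ba 43 f6 7d 3b; K' ⊕ opad = f6 15 d0 29 9c 17 51.
m1: inner = H(9c 7f ba 43 f6 7d 3b 05 91) = 5c; tag = H(f6 15 d0 29 9c 17 51 5c) = 64
m2: inner = H(9c 7f ba 43 f6 7d 3b 64 4b) = 75; tag = H(f6 15 d0 29 9c 17 51 75) = 7d ← matches
m3: inner = H(9c 7f ba 43 f6 7d 3b 7e 4b) = 8f; tag = H(f6 15 d0 29 9c 17 51 8f) = 97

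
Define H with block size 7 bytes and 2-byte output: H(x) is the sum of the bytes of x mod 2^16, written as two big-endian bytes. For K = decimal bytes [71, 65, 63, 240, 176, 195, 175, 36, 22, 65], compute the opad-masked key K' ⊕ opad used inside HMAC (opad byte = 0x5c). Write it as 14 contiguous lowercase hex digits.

58085c5c5c5c5c

Key decimal bytes [71, 65, 63, 240, 176, 195, 175, 36, 22, 65] = 47 41 3f f0 b0 c3 af 24 16 41 is 10 bytes > B = 7, so hash it first: H(key) = 04 54, then zero-pad to 7 bytes: K' = 04 54 00 00 00 00 00.
XOR each byte with 0x5c: 04⊕5c=58, 54⊕5c=08, 00⊕5c=5c, 00⊕5c=5c, 00⊕5c=5c, 00⊕5c=5c, 00⊕5c=5c.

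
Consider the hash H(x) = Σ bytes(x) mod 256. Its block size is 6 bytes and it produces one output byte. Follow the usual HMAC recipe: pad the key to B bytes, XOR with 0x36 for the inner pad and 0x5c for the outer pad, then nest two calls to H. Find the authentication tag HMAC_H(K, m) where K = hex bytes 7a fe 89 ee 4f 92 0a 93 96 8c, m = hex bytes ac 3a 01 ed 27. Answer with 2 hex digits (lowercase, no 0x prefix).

Key hex bytes 7a fe 89 ee 4f 92 0a 93 96 8c is 10 bytes > B = 6, so hash it first: H(key) = 8f, then zero-pad to 6 bytes: K' = 8f 00 00 00 00 00.
K' ⊕ ipad = b9 36 36 36 36 36.  K' ⊕ opad = d3 5c 5c 5c 5c 5c.
Inner input = (K'⊕ipad) ∥ m = b9 36 36 36 36 36 ∥ ac 3a 01 ed 27.
Inner hash: sum = 185+54+54+54+54+54+172+58+1+237+39 = 962; mod 256 = 194 → c2.
Outer input = (K'⊕opad) ∥ inner = d3 5c 5c 5c 5c 5c ∥ c2.
Outer hash (tag): sum = 211+92+92+92+92+92+194 = 865; mod 256 = 97 → 61.

61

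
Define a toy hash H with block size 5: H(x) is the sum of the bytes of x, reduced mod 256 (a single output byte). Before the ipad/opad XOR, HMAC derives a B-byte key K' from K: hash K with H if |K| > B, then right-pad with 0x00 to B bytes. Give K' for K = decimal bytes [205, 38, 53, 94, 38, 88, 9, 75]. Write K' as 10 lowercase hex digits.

5800000000

|K| = 8 > B = 5, so first hash the key.
H(K): sum = 205+38+53+94+38+88+9+75 = 600; mod 256 = 88 → 58.
Zero-pad H(K) = 58 to 5 bytes: K' = 58 00 00 00 00.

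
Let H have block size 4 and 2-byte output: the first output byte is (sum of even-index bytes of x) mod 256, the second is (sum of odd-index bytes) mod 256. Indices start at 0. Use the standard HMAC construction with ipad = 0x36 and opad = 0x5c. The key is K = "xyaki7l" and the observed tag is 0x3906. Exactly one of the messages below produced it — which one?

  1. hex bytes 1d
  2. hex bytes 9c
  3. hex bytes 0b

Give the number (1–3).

1

Key "xyaki7l" = 78 79 61 6b 69 37 6c is 7 bytes > B = 4, so hash it first: H(key) = ae 1b, then zero-pad to 4 bytes: K' = ae 1b 00 00.
K' ⊕ ipad = 98 2d 36 36; K' ⊕ opad = f2 47 5c 5c.
m1: inner = H(98 2d 36 36 1d) = eb 63; tag = H(f2 47 5c 5c eb 63) = 3906 ← matches
m2: inner = H(98 2d 36 36 9c) = 6a 63; tag = H(f2 47 5c 5c 6a 63) = b806
m3: inner = H(98 2d 36 36 0b) = d9 63; tag = H(f2 47 5c 5c d9 63) = 2706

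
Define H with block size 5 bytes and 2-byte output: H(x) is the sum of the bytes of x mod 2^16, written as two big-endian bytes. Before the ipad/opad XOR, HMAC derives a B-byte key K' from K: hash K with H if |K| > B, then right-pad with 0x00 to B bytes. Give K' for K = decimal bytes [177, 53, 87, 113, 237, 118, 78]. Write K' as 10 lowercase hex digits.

|K| = 7 > B = 5, so first hash the key.
H(K): sum = 177+53+87+113+237+118+78 = 863 → 03 5f.
Zero-pad H(K) = 03 5f to 5 bytes: K' = 03 5f 00 00 00.

035f000000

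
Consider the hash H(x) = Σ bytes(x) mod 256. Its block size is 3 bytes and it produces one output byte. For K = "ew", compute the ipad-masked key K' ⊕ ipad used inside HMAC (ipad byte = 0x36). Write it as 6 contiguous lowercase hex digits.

534136

Key "ew" = 65 77 is 2 bytes ≤ B = 3; zero-pad to 3 bytes: K' = 65 77 00.
XOR each byte with 0x36: 65⊕36=53, 77⊕36=41, 00⊕36=36.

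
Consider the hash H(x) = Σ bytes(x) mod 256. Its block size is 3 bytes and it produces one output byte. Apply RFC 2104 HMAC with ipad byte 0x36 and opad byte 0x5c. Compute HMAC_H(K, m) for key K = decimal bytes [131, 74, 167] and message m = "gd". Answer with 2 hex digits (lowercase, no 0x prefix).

7d

Key decimal bytes [131, 74, 167] = 83 4a a7 is exactly B = 3 bytes: K' = 83 4a a7.
K' ⊕ ipad = b5 7c 91.  K' ⊕ opad = df 16 fb.
Inner input = (K'⊕ipad) ∥ m = b5 7c 91 ∥ 67 64.
Inner hash: sum = 181+124+145+103+100 = 653; mod 256 = 141 → 8d.
Outer input = (K'⊕opad) ∥ inner = df 16 fb ∥ 8d.
Outer hash (tag): sum = 223+22+251+141 = 637; mod 256 = 125 → 7d.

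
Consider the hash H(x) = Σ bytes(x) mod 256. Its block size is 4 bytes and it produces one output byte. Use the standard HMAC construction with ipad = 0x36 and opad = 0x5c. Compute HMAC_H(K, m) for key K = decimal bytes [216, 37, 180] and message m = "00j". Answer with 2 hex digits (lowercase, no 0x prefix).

c4

Key decimal bytes [216, 37, 180] = d8 25 b4 is 3 bytes ≤ B = 4; zero-pad to 4 bytes: K' = d8 25 b4 00.
K' ⊕ ipad = ee 13 82 36.  K' ⊕ opad = 84 79 e8 5c.
Inner input = (K'⊕ipad) ∥ m = ee 13 82 36 ∥ 30 30 6a.
Inner hash: sum = 238+19+130+54+48+48+106 = 643; mod 256 = 131 → 83.
Outer input = (K'⊕opad) ∥ inner = 84 79 e8 5c ∥ 83.
Outer hash (tag): sum = 132+121+232+92+131 = 708; mod 256 = 196 → c4.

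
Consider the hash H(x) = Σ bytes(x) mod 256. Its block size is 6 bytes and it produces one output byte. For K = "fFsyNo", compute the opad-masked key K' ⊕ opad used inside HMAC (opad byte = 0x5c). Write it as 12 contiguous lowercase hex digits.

3a1a2f251233

Key "fFsyNo" = 66 46 73 79 4e 6f is exactly B = 6 bytes: K' = 66 46 73 79 4e 6f.
XOR each byte with 0x5c: 66⊕5c=3a, 46⊕5c=1a, 73⊕5c=2f, 79⊕5c=25, 4e⊕5c=12, 6f⊕5c=33.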